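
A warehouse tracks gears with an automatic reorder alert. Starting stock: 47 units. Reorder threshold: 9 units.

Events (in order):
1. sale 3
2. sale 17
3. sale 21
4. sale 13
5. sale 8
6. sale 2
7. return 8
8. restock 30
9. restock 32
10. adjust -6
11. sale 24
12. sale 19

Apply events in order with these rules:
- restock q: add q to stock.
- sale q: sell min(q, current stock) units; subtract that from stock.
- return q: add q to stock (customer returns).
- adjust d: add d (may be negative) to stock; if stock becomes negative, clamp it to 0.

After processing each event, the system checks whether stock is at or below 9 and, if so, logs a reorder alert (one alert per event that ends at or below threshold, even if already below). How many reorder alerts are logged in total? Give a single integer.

Answer: 5

Derivation:
Processing events:
Start: stock = 47
  Event 1 (sale 3): sell min(3,47)=3. stock: 47 - 3 = 44. total_sold = 3
  Event 2 (sale 17): sell min(17,44)=17. stock: 44 - 17 = 27. total_sold = 20
  Event 3 (sale 21): sell min(21,27)=21. stock: 27 - 21 = 6. total_sold = 41
  Event 4 (sale 13): sell min(13,6)=6. stock: 6 - 6 = 0. total_sold = 47
  Event 5 (sale 8): sell min(8,0)=0. stock: 0 - 0 = 0. total_sold = 47
  Event 6 (sale 2): sell min(2,0)=0. stock: 0 - 0 = 0. total_sold = 47
  Event 7 (return 8): 0 + 8 = 8
  Event 8 (restock 30): 8 + 30 = 38
  Event 9 (restock 32): 38 + 32 = 70
  Event 10 (adjust -6): 70 + -6 = 64
  Event 11 (sale 24): sell min(24,64)=24. stock: 64 - 24 = 40. total_sold = 71
  Event 12 (sale 19): sell min(19,40)=19. stock: 40 - 19 = 21. total_sold = 90
Final: stock = 21, total_sold = 90

Checking against threshold 9:
  After event 1: stock=44 > 9
  After event 2: stock=27 > 9
  After event 3: stock=6 <= 9 -> ALERT
  After event 4: stock=0 <= 9 -> ALERT
  After event 5: stock=0 <= 9 -> ALERT
  After event 6: stock=0 <= 9 -> ALERT
  After event 7: stock=8 <= 9 -> ALERT
  After event 8: stock=38 > 9
  After event 9: stock=70 > 9
  After event 10: stock=64 > 9
  After event 11: stock=40 > 9
  After event 12: stock=21 > 9
Alert events: [3, 4, 5, 6, 7]. Count = 5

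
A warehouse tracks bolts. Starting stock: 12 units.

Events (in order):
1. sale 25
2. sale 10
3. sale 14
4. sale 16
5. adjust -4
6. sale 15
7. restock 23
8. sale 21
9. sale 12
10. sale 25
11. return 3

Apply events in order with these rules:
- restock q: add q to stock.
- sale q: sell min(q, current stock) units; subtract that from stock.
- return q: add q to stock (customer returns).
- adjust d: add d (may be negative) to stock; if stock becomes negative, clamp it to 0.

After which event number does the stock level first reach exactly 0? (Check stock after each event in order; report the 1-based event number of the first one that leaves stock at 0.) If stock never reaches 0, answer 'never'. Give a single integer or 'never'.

Processing events:
Start: stock = 12
  Event 1 (sale 25): sell min(25,12)=12. stock: 12 - 12 = 0. total_sold = 12
  Event 2 (sale 10): sell min(10,0)=0. stock: 0 - 0 = 0. total_sold = 12
  Event 3 (sale 14): sell min(14,0)=0. stock: 0 - 0 = 0. total_sold = 12
  Event 4 (sale 16): sell min(16,0)=0. stock: 0 - 0 = 0. total_sold = 12
  Event 5 (adjust -4): 0 + -4 = 0 (clamped to 0)
  Event 6 (sale 15): sell min(15,0)=0. stock: 0 - 0 = 0. total_sold = 12
  Event 7 (restock 23): 0 + 23 = 23
  Event 8 (sale 21): sell min(21,23)=21. stock: 23 - 21 = 2. total_sold = 33
  Event 9 (sale 12): sell min(12,2)=2. stock: 2 - 2 = 0. total_sold = 35
  Event 10 (sale 25): sell min(25,0)=0. stock: 0 - 0 = 0. total_sold = 35
  Event 11 (return 3): 0 + 3 = 3
Final: stock = 3, total_sold = 35

First zero at event 1.

Answer: 1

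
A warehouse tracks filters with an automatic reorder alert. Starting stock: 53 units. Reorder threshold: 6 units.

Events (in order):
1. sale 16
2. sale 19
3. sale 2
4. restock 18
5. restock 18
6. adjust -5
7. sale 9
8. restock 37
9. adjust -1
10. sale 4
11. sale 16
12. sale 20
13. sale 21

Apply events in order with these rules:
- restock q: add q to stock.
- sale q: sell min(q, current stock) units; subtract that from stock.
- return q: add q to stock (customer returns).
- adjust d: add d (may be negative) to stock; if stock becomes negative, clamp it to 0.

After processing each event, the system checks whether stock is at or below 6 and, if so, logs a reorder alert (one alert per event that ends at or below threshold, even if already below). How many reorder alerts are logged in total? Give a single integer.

Processing events:
Start: stock = 53
  Event 1 (sale 16): sell min(16,53)=16. stock: 53 - 16 = 37. total_sold = 16
  Event 2 (sale 19): sell min(19,37)=19. stock: 37 - 19 = 18. total_sold = 35
  Event 3 (sale 2): sell min(2,18)=2. stock: 18 - 2 = 16. total_sold = 37
  Event 4 (restock 18): 16 + 18 = 34
  Event 5 (restock 18): 34 + 18 = 52
  Event 6 (adjust -5): 52 + -5 = 47
  Event 7 (sale 9): sell min(9,47)=9. stock: 47 - 9 = 38. total_sold = 46
  Event 8 (restock 37): 38 + 37 = 75
  Event 9 (adjust -1): 75 + -1 = 74
  Event 10 (sale 4): sell min(4,74)=4. stock: 74 - 4 = 70. total_sold = 50
  Event 11 (sale 16): sell min(16,70)=16. stock: 70 - 16 = 54. total_sold = 66
  Event 12 (sale 20): sell min(20,54)=20. stock: 54 - 20 = 34. total_sold = 86
  Event 13 (sale 21): sell min(21,34)=21. stock: 34 - 21 = 13. total_sold = 107
Final: stock = 13, total_sold = 107

Checking against threshold 6:
  After event 1: stock=37 > 6
  After event 2: stock=18 > 6
  After event 3: stock=16 > 6
  After event 4: stock=34 > 6
  After event 5: stock=52 > 6
  After event 6: stock=47 > 6
  After event 7: stock=38 > 6
  After event 8: stock=75 > 6
  After event 9: stock=74 > 6
  After event 10: stock=70 > 6
  After event 11: stock=54 > 6
  After event 12: stock=34 > 6
  After event 13: stock=13 > 6
Alert events: []. Count = 0

Answer: 0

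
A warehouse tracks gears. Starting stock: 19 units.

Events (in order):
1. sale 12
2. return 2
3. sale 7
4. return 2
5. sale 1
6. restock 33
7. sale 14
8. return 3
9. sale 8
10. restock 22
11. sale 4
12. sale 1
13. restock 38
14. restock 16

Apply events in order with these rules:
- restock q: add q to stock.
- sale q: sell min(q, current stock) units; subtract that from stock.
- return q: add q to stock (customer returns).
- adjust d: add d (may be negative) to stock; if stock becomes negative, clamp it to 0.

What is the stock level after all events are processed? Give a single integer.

Processing events:
Start: stock = 19
  Event 1 (sale 12): sell min(12,19)=12. stock: 19 - 12 = 7. total_sold = 12
  Event 2 (return 2): 7 + 2 = 9
  Event 3 (sale 7): sell min(7,9)=7. stock: 9 - 7 = 2. total_sold = 19
  Event 4 (return 2): 2 + 2 = 4
  Event 5 (sale 1): sell min(1,4)=1. stock: 4 - 1 = 3. total_sold = 20
  Event 6 (restock 33): 3 + 33 = 36
  Event 7 (sale 14): sell min(14,36)=14. stock: 36 - 14 = 22. total_sold = 34
  Event 8 (return 3): 22 + 3 = 25
  Event 9 (sale 8): sell min(8,25)=8. stock: 25 - 8 = 17. total_sold = 42
  Event 10 (restock 22): 17 + 22 = 39
  Event 11 (sale 4): sell min(4,39)=4. stock: 39 - 4 = 35. total_sold = 46
  Event 12 (sale 1): sell min(1,35)=1. stock: 35 - 1 = 34. total_sold = 47
  Event 13 (restock 38): 34 + 38 = 72
  Event 14 (restock 16): 72 + 16 = 88
Final: stock = 88, total_sold = 47

Answer: 88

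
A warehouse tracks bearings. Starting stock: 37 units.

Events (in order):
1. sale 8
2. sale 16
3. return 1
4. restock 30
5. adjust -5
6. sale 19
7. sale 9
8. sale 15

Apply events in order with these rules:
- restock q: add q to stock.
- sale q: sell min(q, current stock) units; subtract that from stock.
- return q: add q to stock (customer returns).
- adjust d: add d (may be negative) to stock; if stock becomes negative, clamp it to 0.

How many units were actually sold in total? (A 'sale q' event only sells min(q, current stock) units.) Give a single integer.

Answer: 63

Derivation:
Processing events:
Start: stock = 37
  Event 1 (sale 8): sell min(8,37)=8. stock: 37 - 8 = 29. total_sold = 8
  Event 2 (sale 16): sell min(16,29)=16. stock: 29 - 16 = 13. total_sold = 24
  Event 3 (return 1): 13 + 1 = 14
  Event 4 (restock 30): 14 + 30 = 44
  Event 5 (adjust -5): 44 + -5 = 39
  Event 6 (sale 19): sell min(19,39)=19. stock: 39 - 19 = 20. total_sold = 43
  Event 7 (sale 9): sell min(9,20)=9. stock: 20 - 9 = 11. total_sold = 52
  Event 8 (sale 15): sell min(15,11)=11. stock: 11 - 11 = 0. total_sold = 63
Final: stock = 0, total_sold = 63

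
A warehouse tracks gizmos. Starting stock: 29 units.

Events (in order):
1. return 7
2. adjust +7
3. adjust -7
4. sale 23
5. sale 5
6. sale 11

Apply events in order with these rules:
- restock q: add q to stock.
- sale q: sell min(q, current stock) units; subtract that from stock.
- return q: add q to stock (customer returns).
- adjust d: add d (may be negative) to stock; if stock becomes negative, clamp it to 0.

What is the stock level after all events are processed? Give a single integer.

Answer: 0

Derivation:
Processing events:
Start: stock = 29
  Event 1 (return 7): 29 + 7 = 36
  Event 2 (adjust +7): 36 + 7 = 43
  Event 3 (adjust -7): 43 + -7 = 36
  Event 4 (sale 23): sell min(23,36)=23. stock: 36 - 23 = 13. total_sold = 23
  Event 5 (sale 5): sell min(5,13)=5. stock: 13 - 5 = 8. total_sold = 28
  Event 6 (sale 11): sell min(11,8)=8. stock: 8 - 8 = 0. total_sold = 36
Final: stock = 0, total_sold = 36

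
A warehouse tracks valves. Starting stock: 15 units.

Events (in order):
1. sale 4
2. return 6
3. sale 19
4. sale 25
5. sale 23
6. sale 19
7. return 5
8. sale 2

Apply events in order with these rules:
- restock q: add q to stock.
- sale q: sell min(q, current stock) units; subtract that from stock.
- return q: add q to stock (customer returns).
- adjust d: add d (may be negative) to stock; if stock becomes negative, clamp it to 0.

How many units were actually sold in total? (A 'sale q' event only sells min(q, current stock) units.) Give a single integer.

Answer: 23

Derivation:
Processing events:
Start: stock = 15
  Event 1 (sale 4): sell min(4,15)=4. stock: 15 - 4 = 11. total_sold = 4
  Event 2 (return 6): 11 + 6 = 17
  Event 3 (sale 19): sell min(19,17)=17. stock: 17 - 17 = 0. total_sold = 21
  Event 4 (sale 25): sell min(25,0)=0. stock: 0 - 0 = 0. total_sold = 21
  Event 5 (sale 23): sell min(23,0)=0. stock: 0 - 0 = 0. total_sold = 21
  Event 6 (sale 19): sell min(19,0)=0. stock: 0 - 0 = 0. total_sold = 21
  Event 7 (return 5): 0 + 5 = 5
  Event 8 (sale 2): sell min(2,5)=2. stock: 5 - 2 = 3. total_sold = 23
Final: stock = 3, total_sold = 23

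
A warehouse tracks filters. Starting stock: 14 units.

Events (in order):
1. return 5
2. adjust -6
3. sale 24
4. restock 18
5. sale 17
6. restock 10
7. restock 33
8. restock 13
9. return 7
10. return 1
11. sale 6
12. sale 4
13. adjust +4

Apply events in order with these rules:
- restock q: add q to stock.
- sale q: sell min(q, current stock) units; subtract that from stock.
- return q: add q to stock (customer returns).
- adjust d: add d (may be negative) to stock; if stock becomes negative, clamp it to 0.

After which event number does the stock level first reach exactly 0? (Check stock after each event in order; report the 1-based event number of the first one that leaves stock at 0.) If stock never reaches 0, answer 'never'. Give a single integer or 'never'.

Answer: 3

Derivation:
Processing events:
Start: stock = 14
  Event 1 (return 5): 14 + 5 = 19
  Event 2 (adjust -6): 19 + -6 = 13
  Event 3 (sale 24): sell min(24,13)=13. stock: 13 - 13 = 0. total_sold = 13
  Event 4 (restock 18): 0 + 18 = 18
  Event 5 (sale 17): sell min(17,18)=17. stock: 18 - 17 = 1. total_sold = 30
  Event 6 (restock 10): 1 + 10 = 11
  Event 7 (restock 33): 11 + 33 = 44
  Event 8 (restock 13): 44 + 13 = 57
  Event 9 (return 7): 57 + 7 = 64
  Event 10 (return 1): 64 + 1 = 65
  Event 11 (sale 6): sell min(6,65)=6. stock: 65 - 6 = 59. total_sold = 36
  Event 12 (sale 4): sell min(4,59)=4. stock: 59 - 4 = 55. total_sold = 40
  Event 13 (adjust +4): 55 + 4 = 59
Final: stock = 59, total_sold = 40

First zero at event 3.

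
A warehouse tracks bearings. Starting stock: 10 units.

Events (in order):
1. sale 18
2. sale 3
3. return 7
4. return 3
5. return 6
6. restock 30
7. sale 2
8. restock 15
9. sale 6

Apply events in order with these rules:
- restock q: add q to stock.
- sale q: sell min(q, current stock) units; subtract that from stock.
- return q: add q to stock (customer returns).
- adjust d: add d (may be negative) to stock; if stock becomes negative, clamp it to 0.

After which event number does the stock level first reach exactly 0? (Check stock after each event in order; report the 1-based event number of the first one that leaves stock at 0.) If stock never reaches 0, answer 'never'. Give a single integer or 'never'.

Answer: 1

Derivation:
Processing events:
Start: stock = 10
  Event 1 (sale 18): sell min(18,10)=10. stock: 10 - 10 = 0. total_sold = 10
  Event 2 (sale 3): sell min(3,0)=0. stock: 0 - 0 = 0. total_sold = 10
  Event 3 (return 7): 0 + 7 = 7
  Event 4 (return 3): 7 + 3 = 10
  Event 5 (return 6): 10 + 6 = 16
  Event 6 (restock 30): 16 + 30 = 46
  Event 7 (sale 2): sell min(2,46)=2. stock: 46 - 2 = 44. total_sold = 12
  Event 8 (restock 15): 44 + 15 = 59
  Event 9 (sale 6): sell min(6,59)=6. stock: 59 - 6 = 53. total_sold = 18
Final: stock = 53, total_sold = 18

First zero at event 1.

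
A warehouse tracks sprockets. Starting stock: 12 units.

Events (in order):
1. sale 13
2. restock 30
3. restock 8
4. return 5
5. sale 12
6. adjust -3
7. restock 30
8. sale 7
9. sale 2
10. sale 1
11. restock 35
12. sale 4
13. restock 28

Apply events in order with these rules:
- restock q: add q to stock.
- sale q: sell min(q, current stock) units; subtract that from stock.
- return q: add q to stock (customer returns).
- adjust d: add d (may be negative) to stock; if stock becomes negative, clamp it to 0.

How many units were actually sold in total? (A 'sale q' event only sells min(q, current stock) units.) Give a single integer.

Processing events:
Start: stock = 12
  Event 1 (sale 13): sell min(13,12)=12. stock: 12 - 12 = 0. total_sold = 12
  Event 2 (restock 30): 0 + 30 = 30
  Event 3 (restock 8): 30 + 8 = 38
  Event 4 (return 5): 38 + 5 = 43
  Event 5 (sale 12): sell min(12,43)=12. stock: 43 - 12 = 31. total_sold = 24
  Event 6 (adjust -3): 31 + -3 = 28
  Event 7 (restock 30): 28 + 30 = 58
  Event 8 (sale 7): sell min(7,58)=7. stock: 58 - 7 = 51. total_sold = 31
  Event 9 (sale 2): sell min(2,51)=2. stock: 51 - 2 = 49. total_sold = 33
  Event 10 (sale 1): sell min(1,49)=1. stock: 49 - 1 = 48. total_sold = 34
  Event 11 (restock 35): 48 + 35 = 83
  Event 12 (sale 4): sell min(4,83)=4. stock: 83 - 4 = 79. total_sold = 38
  Event 13 (restock 28): 79 + 28 = 107
Final: stock = 107, total_sold = 38

Answer: 38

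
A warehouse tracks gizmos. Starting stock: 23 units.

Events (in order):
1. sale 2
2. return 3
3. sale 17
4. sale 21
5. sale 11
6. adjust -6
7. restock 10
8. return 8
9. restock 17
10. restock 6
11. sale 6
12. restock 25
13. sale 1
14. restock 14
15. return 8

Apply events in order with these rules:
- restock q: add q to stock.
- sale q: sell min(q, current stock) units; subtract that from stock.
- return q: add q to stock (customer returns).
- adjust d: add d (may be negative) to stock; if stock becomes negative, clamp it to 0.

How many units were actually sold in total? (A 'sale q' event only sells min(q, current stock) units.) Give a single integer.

Answer: 33

Derivation:
Processing events:
Start: stock = 23
  Event 1 (sale 2): sell min(2,23)=2. stock: 23 - 2 = 21. total_sold = 2
  Event 2 (return 3): 21 + 3 = 24
  Event 3 (sale 17): sell min(17,24)=17. stock: 24 - 17 = 7. total_sold = 19
  Event 4 (sale 21): sell min(21,7)=7. stock: 7 - 7 = 0. total_sold = 26
  Event 5 (sale 11): sell min(11,0)=0. stock: 0 - 0 = 0. total_sold = 26
  Event 6 (adjust -6): 0 + -6 = 0 (clamped to 0)
  Event 7 (restock 10): 0 + 10 = 10
  Event 8 (return 8): 10 + 8 = 18
  Event 9 (restock 17): 18 + 17 = 35
  Event 10 (restock 6): 35 + 6 = 41
  Event 11 (sale 6): sell min(6,41)=6. stock: 41 - 6 = 35. total_sold = 32
  Event 12 (restock 25): 35 + 25 = 60
  Event 13 (sale 1): sell min(1,60)=1. stock: 60 - 1 = 59. total_sold = 33
  Event 14 (restock 14): 59 + 14 = 73
  Event 15 (return 8): 73 + 8 = 81
Final: stock = 81, total_sold = 33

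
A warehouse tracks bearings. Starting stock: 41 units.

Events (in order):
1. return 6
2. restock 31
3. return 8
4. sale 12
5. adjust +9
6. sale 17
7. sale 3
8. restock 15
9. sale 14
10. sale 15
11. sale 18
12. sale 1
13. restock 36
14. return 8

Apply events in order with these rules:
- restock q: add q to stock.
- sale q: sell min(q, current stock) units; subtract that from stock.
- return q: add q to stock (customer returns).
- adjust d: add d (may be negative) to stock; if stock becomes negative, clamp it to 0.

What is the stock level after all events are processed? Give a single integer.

Answer: 74

Derivation:
Processing events:
Start: stock = 41
  Event 1 (return 6): 41 + 6 = 47
  Event 2 (restock 31): 47 + 31 = 78
  Event 3 (return 8): 78 + 8 = 86
  Event 4 (sale 12): sell min(12,86)=12. stock: 86 - 12 = 74. total_sold = 12
  Event 5 (adjust +9): 74 + 9 = 83
  Event 6 (sale 17): sell min(17,83)=17. stock: 83 - 17 = 66. total_sold = 29
  Event 7 (sale 3): sell min(3,66)=3. stock: 66 - 3 = 63. total_sold = 32
  Event 8 (restock 15): 63 + 15 = 78
  Event 9 (sale 14): sell min(14,78)=14. stock: 78 - 14 = 64. total_sold = 46
  Event 10 (sale 15): sell min(15,64)=15. stock: 64 - 15 = 49. total_sold = 61
  Event 11 (sale 18): sell min(18,49)=18. stock: 49 - 18 = 31. total_sold = 79
  Event 12 (sale 1): sell min(1,31)=1. stock: 31 - 1 = 30. total_sold = 80
  Event 13 (restock 36): 30 + 36 = 66
  Event 14 (return 8): 66 + 8 = 74
Final: stock = 74, total_sold = 80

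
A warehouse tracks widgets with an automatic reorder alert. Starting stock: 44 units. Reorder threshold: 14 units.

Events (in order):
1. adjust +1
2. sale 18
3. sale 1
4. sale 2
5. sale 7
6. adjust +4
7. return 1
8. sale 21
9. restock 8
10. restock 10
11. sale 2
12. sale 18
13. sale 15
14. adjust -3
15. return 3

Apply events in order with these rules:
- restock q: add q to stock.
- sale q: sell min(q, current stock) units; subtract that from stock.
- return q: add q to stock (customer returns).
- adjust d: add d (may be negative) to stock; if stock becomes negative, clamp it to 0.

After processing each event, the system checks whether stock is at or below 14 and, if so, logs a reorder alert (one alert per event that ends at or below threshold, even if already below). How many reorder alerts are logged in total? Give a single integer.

Answer: 6

Derivation:
Processing events:
Start: stock = 44
  Event 1 (adjust +1): 44 + 1 = 45
  Event 2 (sale 18): sell min(18,45)=18. stock: 45 - 18 = 27. total_sold = 18
  Event 3 (sale 1): sell min(1,27)=1. stock: 27 - 1 = 26. total_sold = 19
  Event 4 (sale 2): sell min(2,26)=2. stock: 26 - 2 = 24. total_sold = 21
  Event 5 (sale 7): sell min(7,24)=7. stock: 24 - 7 = 17. total_sold = 28
  Event 6 (adjust +4): 17 + 4 = 21
  Event 7 (return 1): 21 + 1 = 22
  Event 8 (sale 21): sell min(21,22)=21. stock: 22 - 21 = 1. total_sold = 49
  Event 9 (restock 8): 1 + 8 = 9
  Event 10 (restock 10): 9 + 10 = 19
  Event 11 (sale 2): sell min(2,19)=2. stock: 19 - 2 = 17. total_sold = 51
  Event 12 (sale 18): sell min(18,17)=17. stock: 17 - 17 = 0. total_sold = 68
  Event 13 (sale 15): sell min(15,0)=0. stock: 0 - 0 = 0. total_sold = 68
  Event 14 (adjust -3): 0 + -3 = 0 (clamped to 0)
  Event 15 (return 3): 0 + 3 = 3
Final: stock = 3, total_sold = 68

Checking against threshold 14:
  After event 1: stock=45 > 14
  After event 2: stock=27 > 14
  After event 3: stock=26 > 14
  After event 4: stock=24 > 14
  After event 5: stock=17 > 14
  After event 6: stock=21 > 14
  After event 7: stock=22 > 14
  After event 8: stock=1 <= 14 -> ALERT
  After event 9: stock=9 <= 14 -> ALERT
  After event 10: stock=19 > 14
  After event 11: stock=17 > 14
  After event 12: stock=0 <= 14 -> ALERT
  After event 13: stock=0 <= 14 -> ALERT
  After event 14: stock=0 <= 14 -> ALERT
  After event 15: stock=3 <= 14 -> ALERT
Alert events: [8, 9, 12, 13, 14, 15]. Count = 6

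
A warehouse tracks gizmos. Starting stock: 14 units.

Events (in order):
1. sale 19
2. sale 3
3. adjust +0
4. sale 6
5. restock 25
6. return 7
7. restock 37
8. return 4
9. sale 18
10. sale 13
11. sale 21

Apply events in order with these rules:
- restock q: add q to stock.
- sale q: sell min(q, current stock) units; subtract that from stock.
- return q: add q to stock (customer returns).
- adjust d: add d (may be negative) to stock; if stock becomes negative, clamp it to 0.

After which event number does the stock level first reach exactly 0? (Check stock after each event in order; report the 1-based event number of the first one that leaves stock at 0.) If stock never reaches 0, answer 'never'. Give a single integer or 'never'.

Processing events:
Start: stock = 14
  Event 1 (sale 19): sell min(19,14)=14. stock: 14 - 14 = 0. total_sold = 14
  Event 2 (sale 3): sell min(3,0)=0. stock: 0 - 0 = 0. total_sold = 14
  Event 3 (adjust +0): 0 + 0 = 0
  Event 4 (sale 6): sell min(6,0)=0. stock: 0 - 0 = 0. total_sold = 14
  Event 5 (restock 25): 0 + 25 = 25
  Event 6 (return 7): 25 + 7 = 32
  Event 7 (restock 37): 32 + 37 = 69
  Event 8 (return 4): 69 + 4 = 73
  Event 9 (sale 18): sell min(18,73)=18. stock: 73 - 18 = 55. total_sold = 32
  Event 10 (sale 13): sell min(13,55)=13. stock: 55 - 13 = 42. total_sold = 45
  Event 11 (sale 21): sell min(21,42)=21. stock: 42 - 21 = 21. total_sold = 66
Final: stock = 21, total_sold = 66

First zero at event 1.

Answer: 1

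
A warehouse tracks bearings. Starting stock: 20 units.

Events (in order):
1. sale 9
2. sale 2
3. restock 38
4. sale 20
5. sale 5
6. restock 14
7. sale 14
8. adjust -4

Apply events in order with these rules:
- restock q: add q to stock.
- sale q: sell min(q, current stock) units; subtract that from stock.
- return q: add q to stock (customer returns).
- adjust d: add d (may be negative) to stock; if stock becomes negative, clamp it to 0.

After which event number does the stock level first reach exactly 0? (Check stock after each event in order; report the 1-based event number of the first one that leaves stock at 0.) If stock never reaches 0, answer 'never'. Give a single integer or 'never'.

Processing events:
Start: stock = 20
  Event 1 (sale 9): sell min(9,20)=9. stock: 20 - 9 = 11. total_sold = 9
  Event 2 (sale 2): sell min(2,11)=2. stock: 11 - 2 = 9. total_sold = 11
  Event 3 (restock 38): 9 + 38 = 47
  Event 4 (sale 20): sell min(20,47)=20. stock: 47 - 20 = 27. total_sold = 31
  Event 5 (sale 5): sell min(5,27)=5. stock: 27 - 5 = 22. total_sold = 36
  Event 6 (restock 14): 22 + 14 = 36
  Event 7 (sale 14): sell min(14,36)=14. stock: 36 - 14 = 22. total_sold = 50
  Event 8 (adjust -4): 22 + -4 = 18
Final: stock = 18, total_sold = 50

Stock never reaches 0.

Answer: never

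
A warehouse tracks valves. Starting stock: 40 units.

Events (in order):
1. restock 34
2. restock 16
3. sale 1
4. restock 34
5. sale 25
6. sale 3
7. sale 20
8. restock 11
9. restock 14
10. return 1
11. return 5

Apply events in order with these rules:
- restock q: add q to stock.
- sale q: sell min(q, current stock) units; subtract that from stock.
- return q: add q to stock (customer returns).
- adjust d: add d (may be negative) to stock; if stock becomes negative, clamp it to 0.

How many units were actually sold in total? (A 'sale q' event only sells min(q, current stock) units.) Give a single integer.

Answer: 49

Derivation:
Processing events:
Start: stock = 40
  Event 1 (restock 34): 40 + 34 = 74
  Event 2 (restock 16): 74 + 16 = 90
  Event 3 (sale 1): sell min(1,90)=1. stock: 90 - 1 = 89. total_sold = 1
  Event 4 (restock 34): 89 + 34 = 123
  Event 5 (sale 25): sell min(25,123)=25. stock: 123 - 25 = 98. total_sold = 26
  Event 6 (sale 3): sell min(3,98)=3. stock: 98 - 3 = 95. total_sold = 29
  Event 7 (sale 20): sell min(20,95)=20. stock: 95 - 20 = 75. total_sold = 49
  Event 8 (restock 11): 75 + 11 = 86
  Event 9 (restock 14): 86 + 14 = 100
  Event 10 (return 1): 100 + 1 = 101
  Event 11 (return 5): 101 + 5 = 106
Final: stock = 106, total_sold = 49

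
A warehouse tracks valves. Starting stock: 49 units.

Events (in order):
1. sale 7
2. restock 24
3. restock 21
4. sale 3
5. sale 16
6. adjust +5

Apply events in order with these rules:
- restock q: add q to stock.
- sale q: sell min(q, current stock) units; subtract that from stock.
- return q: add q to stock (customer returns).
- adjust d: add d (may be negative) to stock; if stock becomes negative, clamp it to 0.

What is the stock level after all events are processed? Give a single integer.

Answer: 73

Derivation:
Processing events:
Start: stock = 49
  Event 1 (sale 7): sell min(7,49)=7. stock: 49 - 7 = 42. total_sold = 7
  Event 2 (restock 24): 42 + 24 = 66
  Event 3 (restock 21): 66 + 21 = 87
  Event 4 (sale 3): sell min(3,87)=3. stock: 87 - 3 = 84. total_sold = 10
  Event 5 (sale 16): sell min(16,84)=16. stock: 84 - 16 = 68. total_sold = 26
  Event 6 (adjust +5): 68 + 5 = 73
Final: stock = 73, total_sold = 26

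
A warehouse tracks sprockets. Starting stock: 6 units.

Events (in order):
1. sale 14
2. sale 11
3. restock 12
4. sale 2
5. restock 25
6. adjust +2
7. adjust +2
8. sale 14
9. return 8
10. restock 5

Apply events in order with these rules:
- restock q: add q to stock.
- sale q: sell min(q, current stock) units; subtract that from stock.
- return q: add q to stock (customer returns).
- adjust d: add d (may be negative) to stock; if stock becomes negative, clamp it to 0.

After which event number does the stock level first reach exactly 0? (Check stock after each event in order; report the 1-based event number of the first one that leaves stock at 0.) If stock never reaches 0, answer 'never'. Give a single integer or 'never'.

Answer: 1

Derivation:
Processing events:
Start: stock = 6
  Event 1 (sale 14): sell min(14,6)=6. stock: 6 - 6 = 0. total_sold = 6
  Event 2 (sale 11): sell min(11,0)=0. stock: 0 - 0 = 0. total_sold = 6
  Event 3 (restock 12): 0 + 12 = 12
  Event 4 (sale 2): sell min(2,12)=2. stock: 12 - 2 = 10. total_sold = 8
  Event 5 (restock 25): 10 + 25 = 35
  Event 6 (adjust +2): 35 + 2 = 37
  Event 7 (adjust +2): 37 + 2 = 39
  Event 8 (sale 14): sell min(14,39)=14. stock: 39 - 14 = 25. total_sold = 22
  Event 9 (return 8): 25 + 8 = 33
  Event 10 (restock 5): 33 + 5 = 38
Final: stock = 38, total_sold = 22

First zero at event 1.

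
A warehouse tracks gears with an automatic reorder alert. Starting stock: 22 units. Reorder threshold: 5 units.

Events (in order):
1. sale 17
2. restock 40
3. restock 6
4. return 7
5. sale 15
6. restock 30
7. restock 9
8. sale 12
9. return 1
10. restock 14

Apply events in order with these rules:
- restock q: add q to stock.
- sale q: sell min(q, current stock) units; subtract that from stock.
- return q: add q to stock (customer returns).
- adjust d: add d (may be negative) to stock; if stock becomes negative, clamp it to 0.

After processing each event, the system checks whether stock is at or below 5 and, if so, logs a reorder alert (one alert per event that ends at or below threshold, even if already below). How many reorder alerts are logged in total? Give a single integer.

Processing events:
Start: stock = 22
  Event 1 (sale 17): sell min(17,22)=17. stock: 22 - 17 = 5. total_sold = 17
  Event 2 (restock 40): 5 + 40 = 45
  Event 3 (restock 6): 45 + 6 = 51
  Event 4 (return 7): 51 + 7 = 58
  Event 5 (sale 15): sell min(15,58)=15. stock: 58 - 15 = 43. total_sold = 32
  Event 6 (restock 30): 43 + 30 = 73
  Event 7 (restock 9): 73 + 9 = 82
  Event 8 (sale 12): sell min(12,82)=12. stock: 82 - 12 = 70. total_sold = 44
  Event 9 (return 1): 70 + 1 = 71
  Event 10 (restock 14): 71 + 14 = 85
Final: stock = 85, total_sold = 44

Checking against threshold 5:
  After event 1: stock=5 <= 5 -> ALERT
  After event 2: stock=45 > 5
  After event 3: stock=51 > 5
  After event 4: stock=58 > 5
  After event 5: stock=43 > 5
  After event 6: stock=73 > 5
  After event 7: stock=82 > 5
  After event 8: stock=70 > 5
  After event 9: stock=71 > 5
  After event 10: stock=85 > 5
Alert events: [1]. Count = 1

Answer: 1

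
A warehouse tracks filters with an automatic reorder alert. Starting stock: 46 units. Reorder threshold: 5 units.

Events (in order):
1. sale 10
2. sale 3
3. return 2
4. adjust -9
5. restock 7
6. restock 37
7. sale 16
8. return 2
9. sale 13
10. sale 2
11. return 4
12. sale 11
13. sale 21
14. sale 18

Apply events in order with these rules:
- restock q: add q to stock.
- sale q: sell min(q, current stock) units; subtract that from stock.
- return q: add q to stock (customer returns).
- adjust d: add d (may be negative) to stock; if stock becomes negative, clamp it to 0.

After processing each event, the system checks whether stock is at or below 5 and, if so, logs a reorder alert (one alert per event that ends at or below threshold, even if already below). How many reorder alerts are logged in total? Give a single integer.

Processing events:
Start: stock = 46
  Event 1 (sale 10): sell min(10,46)=10. stock: 46 - 10 = 36. total_sold = 10
  Event 2 (sale 3): sell min(3,36)=3. stock: 36 - 3 = 33. total_sold = 13
  Event 3 (return 2): 33 + 2 = 35
  Event 4 (adjust -9): 35 + -9 = 26
  Event 5 (restock 7): 26 + 7 = 33
  Event 6 (restock 37): 33 + 37 = 70
  Event 7 (sale 16): sell min(16,70)=16. stock: 70 - 16 = 54. total_sold = 29
  Event 8 (return 2): 54 + 2 = 56
  Event 9 (sale 13): sell min(13,56)=13. stock: 56 - 13 = 43. total_sold = 42
  Event 10 (sale 2): sell min(2,43)=2. stock: 43 - 2 = 41. total_sold = 44
  Event 11 (return 4): 41 + 4 = 45
  Event 12 (sale 11): sell min(11,45)=11. stock: 45 - 11 = 34. total_sold = 55
  Event 13 (sale 21): sell min(21,34)=21. stock: 34 - 21 = 13. total_sold = 76
  Event 14 (sale 18): sell min(18,13)=13. stock: 13 - 13 = 0. total_sold = 89
Final: stock = 0, total_sold = 89

Checking against threshold 5:
  After event 1: stock=36 > 5
  After event 2: stock=33 > 5
  After event 3: stock=35 > 5
  After event 4: stock=26 > 5
  After event 5: stock=33 > 5
  After event 6: stock=70 > 5
  After event 7: stock=54 > 5
  After event 8: stock=56 > 5
  After event 9: stock=43 > 5
  After event 10: stock=41 > 5
  After event 11: stock=45 > 5
  After event 12: stock=34 > 5
  After event 13: stock=13 > 5
  After event 14: stock=0 <= 5 -> ALERT
Alert events: [14]. Count = 1

Answer: 1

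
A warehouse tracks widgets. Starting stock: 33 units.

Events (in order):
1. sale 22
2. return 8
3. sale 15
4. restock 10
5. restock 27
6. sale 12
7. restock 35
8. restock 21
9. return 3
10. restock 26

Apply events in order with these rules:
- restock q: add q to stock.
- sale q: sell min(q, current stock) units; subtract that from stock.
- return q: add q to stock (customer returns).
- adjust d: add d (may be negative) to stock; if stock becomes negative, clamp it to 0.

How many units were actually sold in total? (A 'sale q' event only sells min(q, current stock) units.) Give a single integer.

Processing events:
Start: stock = 33
  Event 1 (sale 22): sell min(22,33)=22. stock: 33 - 22 = 11. total_sold = 22
  Event 2 (return 8): 11 + 8 = 19
  Event 3 (sale 15): sell min(15,19)=15. stock: 19 - 15 = 4. total_sold = 37
  Event 4 (restock 10): 4 + 10 = 14
  Event 5 (restock 27): 14 + 27 = 41
  Event 6 (sale 12): sell min(12,41)=12. stock: 41 - 12 = 29. total_sold = 49
  Event 7 (restock 35): 29 + 35 = 64
  Event 8 (restock 21): 64 + 21 = 85
  Event 9 (return 3): 85 + 3 = 88
  Event 10 (restock 26): 88 + 26 = 114
Final: stock = 114, total_sold = 49

Answer: 49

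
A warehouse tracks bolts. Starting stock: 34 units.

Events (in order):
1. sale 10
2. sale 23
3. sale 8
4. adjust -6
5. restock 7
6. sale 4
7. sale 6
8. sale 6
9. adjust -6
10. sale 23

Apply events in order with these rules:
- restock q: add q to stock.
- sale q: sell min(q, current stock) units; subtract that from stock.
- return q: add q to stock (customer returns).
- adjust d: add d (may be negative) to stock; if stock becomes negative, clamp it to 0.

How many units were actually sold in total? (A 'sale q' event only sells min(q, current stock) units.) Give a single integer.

Processing events:
Start: stock = 34
  Event 1 (sale 10): sell min(10,34)=10. stock: 34 - 10 = 24. total_sold = 10
  Event 2 (sale 23): sell min(23,24)=23. stock: 24 - 23 = 1. total_sold = 33
  Event 3 (sale 8): sell min(8,1)=1. stock: 1 - 1 = 0. total_sold = 34
  Event 4 (adjust -6): 0 + -6 = 0 (clamped to 0)
  Event 5 (restock 7): 0 + 7 = 7
  Event 6 (sale 4): sell min(4,7)=4. stock: 7 - 4 = 3. total_sold = 38
  Event 7 (sale 6): sell min(6,3)=3. stock: 3 - 3 = 0. total_sold = 41
  Event 8 (sale 6): sell min(6,0)=0. stock: 0 - 0 = 0. total_sold = 41
  Event 9 (adjust -6): 0 + -6 = 0 (clamped to 0)
  Event 10 (sale 23): sell min(23,0)=0. stock: 0 - 0 = 0. total_sold = 41
Final: stock = 0, total_sold = 41

Answer: 41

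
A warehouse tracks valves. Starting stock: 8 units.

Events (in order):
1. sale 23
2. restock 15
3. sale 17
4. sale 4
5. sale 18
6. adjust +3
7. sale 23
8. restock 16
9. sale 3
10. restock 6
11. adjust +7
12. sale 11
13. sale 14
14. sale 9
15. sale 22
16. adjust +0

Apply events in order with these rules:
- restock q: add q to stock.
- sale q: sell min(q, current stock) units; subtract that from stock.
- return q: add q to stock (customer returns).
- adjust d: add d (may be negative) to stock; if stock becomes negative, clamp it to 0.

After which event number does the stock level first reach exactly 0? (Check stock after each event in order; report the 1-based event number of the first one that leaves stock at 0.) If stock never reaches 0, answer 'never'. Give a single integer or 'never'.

Processing events:
Start: stock = 8
  Event 1 (sale 23): sell min(23,8)=8. stock: 8 - 8 = 0. total_sold = 8
  Event 2 (restock 15): 0 + 15 = 15
  Event 3 (sale 17): sell min(17,15)=15. stock: 15 - 15 = 0. total_sold = 23
  Event 4 (sale 4): sell min(4,0)=0. stock: 0 - 0 = 0. total_sold = 23
  Event 5 (sale 18): sell min(18,0)=0. stock: 0 - 0 = 0. total_sold = 23
  Event 6 (adjust +3): 0 + 3 = 3
  Event 7 (sale 23): sell min(23,3)=3. stock: 3 - 3 = 0. total_sold = 26
  Event 8 (restock 16): 0 + 16 = 16
  Event 9 (sale 3): sell min(3,16)=3. stock: 16 - 3 = 13. total_sold = 29
  Event 10 (restock 6): 13 + 6 = 19
  Event 11 (adjust +7): 19 + 7 = 26
  Event 12 (sale 11): sell min(11,26)=11. stock: 26 - 11 = 15. total_sold = 40
  Event 13 (sale 14): sell min(14,15)=14. stock: 15 - 14 = 1. total_sold = 54
  Event 14 (sale 9): sell min(9,1)=1. stock: 1 - 1 = 0. total_sold = 55
  Event 15 (sale 22): sell min(22,0)=0. stock: 0 - 0 = 0. total_sold = 55
  Event 16 (adjust +0): 0 + 0 = 0
Final: stock = 0, total_sold = 55

First zero at event 1.

Answer: 1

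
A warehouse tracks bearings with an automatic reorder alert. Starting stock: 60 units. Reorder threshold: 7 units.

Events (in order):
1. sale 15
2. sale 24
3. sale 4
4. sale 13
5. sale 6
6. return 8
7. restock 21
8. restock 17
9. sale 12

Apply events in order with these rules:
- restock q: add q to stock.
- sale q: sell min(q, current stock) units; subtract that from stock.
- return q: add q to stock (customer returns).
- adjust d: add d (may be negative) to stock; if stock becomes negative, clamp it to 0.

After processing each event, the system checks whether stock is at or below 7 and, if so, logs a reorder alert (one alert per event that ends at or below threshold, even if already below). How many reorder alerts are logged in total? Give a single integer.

Processing events:
Start: stock = 60
  Event 1 (sale 15): sell min(15,60)=15. stock: 60 - 15 = 45. total_sold = 15
  Event 2 (sale 24): sell min(24,45)=24. stock: 45 - 24 = 21. total_sold = 39
  Event 3 (sale 4): sell min(4,21)=4. stock: 21 - 4 = 17. total_sold = 43
  Event 4 (sale 13): sell min(13,17)=13. stock: 17 - 13 = 4. total_sold = 56
  Event 5 (sale 6): sell min(6,4)=4. stock: 4 - 4 = 0. total_sold = 60
  Event 6 (return 8): 0 + 8 = 8
  Event 7 (restock 21): 8 + 21 = 29
  Event 8 (restock 17): 29 + 17 = 46
  Event 9 (sale 12): sell min(12,46)=12. stock: 46 - 12 = 34. total_sold = 72
Final: stock = 34, total_sold = 72

Checking against threshold 7:
  After event 1: stock=45 > 7
  After event 2: stock=21 > 7
  After event 3: stock=17 > 7
  After event 4: stock=4 <= 7 -> ALERT
  After event 5: stock=0 <= 7 -> ALERT
  After event 6: stock=8 > 7
  After event 7: stock=29 > 7
  After event 8: stock=46 > 7
  After event 9: stock=34 > 7
Alert events: [4, 5]. Count = 2

Answer: 2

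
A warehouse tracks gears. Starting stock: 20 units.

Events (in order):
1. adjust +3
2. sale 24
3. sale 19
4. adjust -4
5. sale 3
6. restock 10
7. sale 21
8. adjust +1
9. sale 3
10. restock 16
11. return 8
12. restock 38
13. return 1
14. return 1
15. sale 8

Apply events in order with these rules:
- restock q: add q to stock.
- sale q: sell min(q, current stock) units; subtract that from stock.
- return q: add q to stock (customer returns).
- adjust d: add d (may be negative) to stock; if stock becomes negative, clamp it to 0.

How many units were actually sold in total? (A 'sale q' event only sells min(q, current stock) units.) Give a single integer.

Processing events:
Start: stock = 20
  Event 1 (adjust +3): 20 + 3 = 23
  Event 2 (sale 24): sell min(24,23)=23. stock: 23 - 23 = 0. total_sold = 23
  Event 3 (sale 19): sell min(19,0)=0. stock: 0 - 0 = 0. total_sold = 23
  Event 4 (adjust -4): 0 + -4 = 0 (clamped to 0)
  Event 5 (sale 3): sell min(3,0)=0. stock: 0 - 0 = 0. total_sold = 23
  Event 6 (restock 10): 0 + 10 = 10
  Event 7 (sale 21): sell min(21,10)=10. stock: 10 - 10 = 0. total_sold = 33
  Event 8 (adjust +1): 0 + 1 = 1
  Event 9 (sale 3): sell min(3,1)=1. stock: 1 - 1 = 0. total_sold = 34
  Event 10 (restock 16): 0 + 16 = 16
  Event 11 (return 8): 16 + 8 = 24
  Event 12 (restock 38): 24 + 38 = 62
  Event 13 (return 1): 62 + 1 = 63
  Event 14 (return 1): 63 + 1 = 64
  Event 15 (sale 8): sell min(8,64)=8. stock: 64 - 8 = 56. total_sold = 42
Final: stock = 56, total_sold = 42

Answer: 42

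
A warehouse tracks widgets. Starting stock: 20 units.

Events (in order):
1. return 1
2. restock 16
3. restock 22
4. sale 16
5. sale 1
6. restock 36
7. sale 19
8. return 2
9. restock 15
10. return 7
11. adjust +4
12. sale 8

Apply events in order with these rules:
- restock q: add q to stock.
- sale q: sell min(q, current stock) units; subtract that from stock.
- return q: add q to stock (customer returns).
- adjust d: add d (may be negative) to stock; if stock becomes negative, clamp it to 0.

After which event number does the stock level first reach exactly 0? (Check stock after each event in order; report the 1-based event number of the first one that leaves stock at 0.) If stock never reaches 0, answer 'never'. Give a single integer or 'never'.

Answer: never

Derivation:
Processing events:
Start: stock = 20
  Event 1 (return 1): 20 + 1 = 21
  Event 2 (restock 16): 21 + 16 = 37
  Event 3 (restock 22): 37 + 22 = 59
  Event 4 (sale 16): sell min(16,59)=16. stock: 59 - 16 = 43. total_sold = 16
  Event 5 (sale 1): sell min(1,43)=1. stock: 43 - 1 = 42. total_sold = 17
  Event 6 (restock 36): 42 + 36 = 78
  Event 7 (sale 19): sell min(19,78)=19. stock: 78 - 19 = 59. total_sold = 36
  Event 8 (return 2): 59 + 2 = 61
  Event 9 (restock 15): 61 + 15 = 76
  Event 10 (return 7): 76 + 7 = 83
  Event 11 (adjust +4): 83 + 4 = 87
  Event 12 (sale 8): sell min(8,87)=8. stock: 87 - 8 = 79. total_sold = 44
Final: stock = 79, total_sold = 44

Stock never reaches 0.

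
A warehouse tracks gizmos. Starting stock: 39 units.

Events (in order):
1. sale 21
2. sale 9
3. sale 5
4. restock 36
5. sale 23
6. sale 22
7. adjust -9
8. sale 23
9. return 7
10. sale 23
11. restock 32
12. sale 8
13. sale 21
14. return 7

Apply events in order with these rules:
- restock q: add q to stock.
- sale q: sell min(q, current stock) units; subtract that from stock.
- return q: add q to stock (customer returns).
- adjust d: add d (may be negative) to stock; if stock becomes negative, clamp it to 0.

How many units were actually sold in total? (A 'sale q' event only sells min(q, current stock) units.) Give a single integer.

Processing events:
Start: stock = 39
  Event 1 (sale 21): sell min(21,39)=21. stock: 39 - 21 = 18. total_sold = 21
  Event 2 (sale 9): sell min(9,18)=9. stock: 18 - 9 = 9. total_sold = 30
  Event 3 (sale 5): sell min(5,9)=5. stock: 9 - 5 = 4. total_sold = 35
  Event 4 (restock 36): 4 + 36 = 40
  Event 5 (sale 23): sell min(23,40)=23. stock: 40 - 23 = 17. total_sold = 58
  Event 6 (sale 22): sell min(22,17)=17. stock: 17 - 17 = 0. total_sold = 75
  Event 7 (adjust -9): 0 + -9 = 0 (clamped to 0)
  Event 8 (sale 23): sell min(23,0)=0. stock: 0 - 0 = 0. total_sold = 75
  Event 9 (return 7): 0 + 7 = 7
  Event 10 (sale 23): sell min(23,7)=7. stock: 7 - 7 = 0. total_sold = 82
  Event 11 (restock 32): 0 + 32 = 32
  Event 12 (sale 8): sell min(8,32)=8. stock: 32 - 8 = 24. total_sold = 90
  Event 13 (sale 21): sell min(21,24)=21. stock: 24 - 21 = 3. total_sold = 111
  Event 14 (return 7): 3 + 7 = 10
Final: stock = 10, total_sold = 111

Answer: 111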